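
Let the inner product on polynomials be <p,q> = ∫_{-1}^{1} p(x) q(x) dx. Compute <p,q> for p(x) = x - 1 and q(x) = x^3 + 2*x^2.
<p,q> = -14/15

Expand the product: p(x)·q(x) = x^4 + x^3 - 2*x^2.
∫_{-1}^{1} of each monomial x^k gives [2/(k+1) if k even, 0 if k odd]. Integrating term-by-term (or equivalently evaluating the antiderivative F(x) = x^5/5 + x^4/4 - 2*x^3/3 at the endpoints):
  F(1) − F(−1) = -13/60 − (43/60) = -14/15.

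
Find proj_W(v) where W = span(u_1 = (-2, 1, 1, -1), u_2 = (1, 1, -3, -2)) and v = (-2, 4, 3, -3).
proj_W(v) = (-395/101, 229/101, 145/101, -250/101)

Set up U = [u_1 | ... | u_2] ∈ R^(4×2). The projector onto W = col(U) is P = U (U^T U)^(-1) U^T.
Compute U^T U =
  [7, -2]
  [-2, 15],
and U^T v = (14, -1).
Solve U^T U · c = U^T v for the coefficients: c = (208/101, 21/101). The projection is proj_W(v) = U c.
Check: (v - proj_W(v)) · u_1 = 0  (should be 0).
Check: (v - proj_W(v)) · u_2 = 0  (should be 0).
Result: proj_W(v) = (-395/101, 229/101, 145/101, -250/101).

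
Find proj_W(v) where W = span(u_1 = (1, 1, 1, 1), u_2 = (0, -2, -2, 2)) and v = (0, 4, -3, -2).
proj_W(v) = (-6/11, 7/11, 7/11, -19/11)

Set up U = [u_1 | ... | u_2] ∈ R^(4×2). The projector onto W = col(U) is P = U (U^T U)^(-1) U^T.
Compute U^T U =
  [4, -2]
  [-2, 12],
and U^T v = (-1, -6).
Solve U^T U · c = U^T v for the coefficients: c = (-6/11, -13/22). The projection is proj_W(v) = U c.
Check: (v - proj_W(v)) · u_1 = 0  (should be 0).
Check: (v - proj_W(v)) · u_2 = 0  (should be 0).
Result: proj_W(v) = (-6/11, 7/11, 7/11, -19/11).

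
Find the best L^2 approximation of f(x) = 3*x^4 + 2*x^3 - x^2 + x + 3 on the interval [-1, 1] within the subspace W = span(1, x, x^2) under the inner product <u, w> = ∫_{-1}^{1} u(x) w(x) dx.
g(x) = 11*x^2/7 + 11*x/5 + 96/35

The best approximation g ∈ W is the orthogonal projection of f onto W. Writing g = a_0 + a_1 x + a_2 x^2, the coefficients solve the normal equations G · a = b where
  G_{ij} = <φ_i, φ_j> and b_i = <f, φ_i>, with φ_0 = 1, φ_1 = x, φ_2 = x^2.
G =
  [2, 0, 2/3]
  [0, 2/3, 0]
  [2/3, 0, 2/5],
b = (98/15, 22/15, 86/35).
Solving gives a_0 = 96/35, a_1 = 11/5, a_2 = 11/7, so
  g(x) = 11*x^2/7 + 11*x/5 + 96/35.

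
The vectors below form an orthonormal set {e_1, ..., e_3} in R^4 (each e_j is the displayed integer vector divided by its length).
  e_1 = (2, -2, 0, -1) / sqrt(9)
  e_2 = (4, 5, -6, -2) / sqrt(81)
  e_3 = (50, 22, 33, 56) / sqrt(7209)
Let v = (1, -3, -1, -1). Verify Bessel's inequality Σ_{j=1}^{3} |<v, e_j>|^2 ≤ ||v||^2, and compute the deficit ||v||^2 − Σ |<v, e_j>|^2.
Σ |<v, e_j>|^2 = 947/89; ||v||^2 = 12; deficit = 121/89

Write each e_j = u_j / sqrt(<u_j, u_j>) where u_j is the displayed integer vector. Then <v, e_j> = <v, u_j> / sqrt(<u_j, u_j>), so |<v, e_j>|^2 = <v, u_j>^2 / <u_j, u_j>.
Coefficients: <v, e_1> = 9/sqrt(9), <v, e_2> = -3/sqrt(81), <v, e_3> = -105/sqrt(7209).
Square and sum: Σ |<v, e_j>|^2 = 947/89.
Compute ||v||^2 = v·v = 12.
Deficit = 12 − 947/89 = 121/89 ≥ 0, confirming Bessel's inequality. (The deficit equals ||v − Σ <v,e_j> e_j||^2, the squared distance from v to span{e_j}.)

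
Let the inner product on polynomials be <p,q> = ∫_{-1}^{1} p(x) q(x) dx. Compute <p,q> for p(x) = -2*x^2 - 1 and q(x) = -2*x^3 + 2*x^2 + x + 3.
<p,q> = -194/15

Expand the product: p(x)·q(x) = 4*x^5 - 4*x^4 - 8*x^2 - x - 3.
∫_{-1}^{1} of each monomial x^k gives [2/(k+1) if k even, 0 if k odd]. Integrating term-by-term (or equivalently evaluating the antiderivative F(x) = 2*x^6/3 - 4*x^5/5 - 8*x^3/3 - x^2/2 - 3*x at the endpoints):
  F(1) − F(−1) = -63/10 − (199/30) = -194/15.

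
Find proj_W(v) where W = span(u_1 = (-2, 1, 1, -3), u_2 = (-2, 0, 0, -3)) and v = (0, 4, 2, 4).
proj_W(v) = (24/13, 3, 3, 36/13)

Set up U = [u_1 | ... | u_2] ∈ R^(4×2). The projector onto W = col(U) is P = U (U^T U)^(-1) U^T.
Compute U^T U =
  [15, 13]
  [13, 13],
and U^T v = (-6, -12).
Solve U^T U · c = U^T v for the coefficients: c = (3, -51/13). The projection is proj_W(v) = U c.
Check: (v - proj_W(v)) · u_1 = 0  (should be 0).
Check: (v - proj_W(v)) · u_2 = 0  (should be 0).
Result: proj_W(v) = (24/13, 3, 3, 36/13).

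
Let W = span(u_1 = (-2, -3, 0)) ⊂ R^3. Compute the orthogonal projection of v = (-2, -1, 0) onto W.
proj_W(v) = (-14/13, -21/13, 0)

Set up U = [u_1 | ... | u_1] ∈ R^(3×1). The projector onto W = col(U) is P = U (U^T U)^(-1) U^T.
Compute U^T U =
  [13],
and U^T v = (7).
Solve U^T U · c = U^T v for the coefficients: c = (7/13). The projection is proj_W(v) = U c.
Check: (v - proj_W(v)) · u_1 = 0  (should be 0).
Result: proj_W(v) = (-14/13, -21/13, 0).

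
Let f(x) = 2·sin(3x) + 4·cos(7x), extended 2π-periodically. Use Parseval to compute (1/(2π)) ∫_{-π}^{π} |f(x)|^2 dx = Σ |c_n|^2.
Σ |c_n|^2 = 10

Expand |f|^2 and use orthogonality of {sin(nx), cos(mx)} on [-π, π]:
  ∫_{-π}^{π} sin(nx)^2 dx = π, ∫ cos(mx)^2 dx = π, and cross terms integrate to 0.
So ∫_{-π}^{π} f(x)^2 dx = 2^2 · π + 4^2 · π = (4 + 16)π.
Divide by 2π: (4 + 16)/2 = 10.
By Parseval, this equals Σ |c_n|^2.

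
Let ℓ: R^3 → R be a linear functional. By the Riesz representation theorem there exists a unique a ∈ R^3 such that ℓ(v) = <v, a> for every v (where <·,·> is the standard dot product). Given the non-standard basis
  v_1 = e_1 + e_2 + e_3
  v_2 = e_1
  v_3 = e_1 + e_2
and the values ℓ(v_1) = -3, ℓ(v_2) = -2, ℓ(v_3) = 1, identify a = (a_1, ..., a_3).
a = (-2, 3, -4)

Write a = (a_1, ..., a_3) in the standard basis. For each basis vector v_i, ℓ(v_i) = <v_i, a> is a linear equation in the a_j's. Collect the n equations into a matrix system V a = ℓ, where row i of V is v_i (expressed in the standard basis). Since V is invertible (lower-triangular with 1s on the diagonal, up to permutation), solve by back-substitution:
  V =
[[1, 1, 1],
 [1, 0, 0],
 [1, 1, 0]]
  V a = (-3, -2, 1)
Solving gives a = (-2, 3, -4).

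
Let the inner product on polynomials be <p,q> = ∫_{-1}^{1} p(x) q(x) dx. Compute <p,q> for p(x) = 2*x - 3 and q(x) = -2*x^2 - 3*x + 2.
<p,q> = -12

Expand the product: p(x)·q(x) = -4*x^3 + 13*x - 6.
∫_{-1}^{1} of each monomial x^k gives [2/(k+1) if k even, 0 if k odd]. Integrating term-by-term (or equivalently evaluating the antiderivative F(x) = -x^4 + 13*x^2/2 - 6*x at the endpoints):
  F(1) − F(−1) = -1/2 − (23/2) = -12.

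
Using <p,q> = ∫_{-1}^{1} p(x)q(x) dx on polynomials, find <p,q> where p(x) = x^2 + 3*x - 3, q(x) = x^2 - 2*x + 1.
<p,q> = -164/15

Expand the product: p(x)·q(x) = x^4 + x^3 - 8*x^2 + 9*x - 3.
∫_{-1}^{1} of each monomial x^k gives [2/(k+1) if k even, 0 if k odd]. Integrating term-by-term (or equivalently evaluating the antiderivative F(x) = x^5/5 + x^4/4 - 8*x^3/3 + 9*x^2/2 - 3*x at the endpoints):
  F(1) − F(−1) = -43/60 − (613/60) = -164/15.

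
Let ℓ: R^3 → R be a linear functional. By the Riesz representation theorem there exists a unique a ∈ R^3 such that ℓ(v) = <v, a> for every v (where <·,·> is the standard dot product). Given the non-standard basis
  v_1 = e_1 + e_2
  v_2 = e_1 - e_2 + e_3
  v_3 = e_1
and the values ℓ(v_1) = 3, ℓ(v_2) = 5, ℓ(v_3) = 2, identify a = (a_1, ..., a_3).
a = (2, 1, 4)

Write a = (a_1, ..., a_3) in the standard basis. For each basis vector v_i, ℓ(v_i) = <v_i, a> is a linear equation in the a_j's. Collect the n equations into a matrix system V a = ℓ, where row i of V is v_i (expressed in the standard basis). Since V is invertible (lower-triangular with 1s on the diagonal, up to permutation), solve by back-substitution:
  V =
[[1, 1, 0],
 [1, -1, 1],
 [1, 0, 0]]
  V a = (3, 5, 2)
Solving gives a = (2, 1, 4).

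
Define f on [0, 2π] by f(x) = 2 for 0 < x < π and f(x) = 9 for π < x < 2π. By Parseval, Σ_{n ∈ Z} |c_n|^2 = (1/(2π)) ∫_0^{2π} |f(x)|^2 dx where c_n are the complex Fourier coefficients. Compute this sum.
Σ |c_n|^2 = 85/2

Parseval equates the L^2 energy of f (normalised by 1/(2π)) with the ℓ^2 sum of its Fourier coefficients: (1/(2π)) ∫_0^{2π} |f|^2 = Σ |c_n|^2.
Compute the left side: (1/(2π)) [∫_0^π 2^2 dx + ∫_π^{2π} 9^2 dx] = (1/(2π)) · (4π + 81π) = (4 + 81)/2 = 85/2.
So Σ_{n ∈ Z} |c_n|^2 = 85/2.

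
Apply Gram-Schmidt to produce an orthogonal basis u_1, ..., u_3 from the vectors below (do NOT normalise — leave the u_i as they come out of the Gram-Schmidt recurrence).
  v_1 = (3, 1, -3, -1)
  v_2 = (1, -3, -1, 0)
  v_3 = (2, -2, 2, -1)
Orthogonal basis:
  u_1 = (3, 1, -3, -1)
  u_2 = (11/20, -63/20, -11/20, 3/20)
  u_3 = (386/211, -24/211, 458/211, -240/211)

Apply the Gram-Schmidt recurrence
  u_1 = v_1
  u_i = v_i − Σ_{j<i} ((v_i · u_j) / (u_j · u_j)) · u_j.

Step by step this gives:
  u_1 = (3, 1, -3, -1)
  u_2 = (11/20, -63/20, -11/20, 3/20)
  u_3 = (386/211, -24/211, 458/211, -240/211)

Orthogonality check:
  u_2 · u_1 = 0 (should be 0)
  u_3 · u_1 = 0 (should be 0)
  u_3 · u_2 = 0 (should be 0)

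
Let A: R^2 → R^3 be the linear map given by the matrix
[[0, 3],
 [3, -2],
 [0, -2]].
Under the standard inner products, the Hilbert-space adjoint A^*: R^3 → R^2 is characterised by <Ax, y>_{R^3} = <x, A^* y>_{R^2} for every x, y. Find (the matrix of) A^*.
A^* = A^T =
[[0, 3, 0],
 [3, -2, -2]]

For real matrices with standard dot products, the defining identity <Ax, y> = <x, A^* y> gives (Ax)^T y = x^T (A^*) y, i.e. x^T A^T y = x^T (A^*) y. Since this holds for all x, y, we must have A^* = A^T. Therefore
A^* =
[[0, 3, 0],
 [3, -2, -2]].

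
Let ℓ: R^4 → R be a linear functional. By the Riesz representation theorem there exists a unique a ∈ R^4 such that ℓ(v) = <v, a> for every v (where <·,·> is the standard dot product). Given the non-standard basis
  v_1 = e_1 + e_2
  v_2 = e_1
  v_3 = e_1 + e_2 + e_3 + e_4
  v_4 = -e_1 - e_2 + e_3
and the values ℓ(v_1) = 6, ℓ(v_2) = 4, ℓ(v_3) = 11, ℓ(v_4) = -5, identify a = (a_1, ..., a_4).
a = (4, 2, 1, 4)

Write a = (a_1, ..., a_4) in the standard basis. For each basis vector v_i, ℓ(v_i) = <v_i, a> is a linear equation in the a_j's. Collect the n equations into a matrix system V a = ℓ, where row i of V is v_i (expressed in the standard basis). Since V is invertible (lower-triangular with 1s on the diagonal, up to permutation), solve by back-substitution:
  V =
[[1, 1, 0, 0],
 [1, 0, 0, 0],
 [1, 1, 1, 1],
 [-1, -1, 1, 0]]
  V a = (6, 4, 11, -5)
Solving gives a = (4, 2, 1, 4).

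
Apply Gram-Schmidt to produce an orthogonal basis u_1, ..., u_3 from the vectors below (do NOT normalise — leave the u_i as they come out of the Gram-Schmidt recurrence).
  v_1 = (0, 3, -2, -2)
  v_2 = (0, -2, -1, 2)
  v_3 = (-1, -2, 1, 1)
Orthogonal basis:
  u_1 = (0, 3, -2, -2)
  u_2 = (0, -10/17, -33/17, 18/17)
  u_3 = (-1, -18/89, -6/89, -21/89)

Apply the Gram-Schmidt recurrence
  u_1 = v_1
  u_i = v_i − Σ_{j<i} ((v_i · u_j) / (u_j · u_j)) · u_j.

Step by step this gives:
  u_1 = (0, 3, -2, -2)
  u_2 = (0, -10/17, -33/17, 18/17)
  u_3 = (-1, -18/89, -6/89, -21/89)

Orthogonality check:
  u_2 · u_1 = 0 (should be 0)
  u_3 · u_1 = 0 (should be 0)
  u_3 · u_2 = 0 (should be 0)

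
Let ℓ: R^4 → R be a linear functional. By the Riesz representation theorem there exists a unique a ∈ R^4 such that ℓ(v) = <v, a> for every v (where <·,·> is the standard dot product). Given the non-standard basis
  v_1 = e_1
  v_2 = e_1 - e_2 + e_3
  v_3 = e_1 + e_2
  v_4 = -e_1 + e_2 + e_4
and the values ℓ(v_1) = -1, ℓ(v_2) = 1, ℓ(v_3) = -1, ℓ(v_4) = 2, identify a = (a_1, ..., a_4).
a = (-1, 0, 2, 1)

Write a = (a_1, ..., a_4) in the standard basis. For each basis vector v_i, ℓ(v_i) = <v_i, a> is a linear equation in the a_j's. Collect the n equations into a matrix system V a = ℓ, where row i of V is v_i (expressed in the standard basis). Since V is invertible (lower-triangular with 1s on the diagonal, up to permutation), solve by back-substitution:
  V =
[[1, 0, 0, 0],
 [1, -1, 1, 0],
 [1, 1, 0, 0],
 [-1, 1, 0, 1]]
  V a = (-1, 1, -1, 2)
Solving gives a = (-1, 0, 2, 1).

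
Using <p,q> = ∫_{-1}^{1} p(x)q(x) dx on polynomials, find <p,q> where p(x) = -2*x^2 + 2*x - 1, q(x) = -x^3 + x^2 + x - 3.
<p,q> = 136/15

Expand the product: p(x)·q(x) = 2*x^5 - 4*x^4 + x^3 + 7*x^2 - 7*x + 3.
∫_{-1}^{1} of each monomial x^k gives [2/(k+1) if k even, 0 if k odd]. Integrating term-by-term (or equivalently evaluating the antiderivative F(x) = x^6/3 - 4*x^5/5 + x^4/4 + 7*x^3/3 - 7*x^2/2 + 3*x at the endpoints):
  F(1) − F(−1) = 97/60 − (-149/20) = 136/15.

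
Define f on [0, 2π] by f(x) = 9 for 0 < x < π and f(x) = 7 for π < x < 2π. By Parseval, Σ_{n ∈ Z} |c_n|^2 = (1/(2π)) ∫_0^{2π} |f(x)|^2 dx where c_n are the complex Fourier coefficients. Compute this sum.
Σ |c_n|^2 = 65

Parseval equates the L^2 energy of f (normalised by 1/(2π)) with the ℓ^2 sum of its Fourier coefficients: (1/(2π)) ∫_0^{2π} |f|^2 = Σ |c_n|^2.
Compute the left side: (1/(2π)) [∫_0^π 9^2 dx + ∫_π^{2π} 7^2 dx] = (1/(2π)) · (81π + 49π) = (81 + 49)/2 = 65.
So Σ_{n ∈ Z} |c_n|^2 = 65.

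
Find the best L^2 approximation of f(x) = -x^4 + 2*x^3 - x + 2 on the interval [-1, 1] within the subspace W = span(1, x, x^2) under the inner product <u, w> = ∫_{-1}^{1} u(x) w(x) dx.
g(x) = -6*x^2/7 + x/5 + 73/35

The best approximation g ∈ W is the orthogonal projection of f onto W. Writing g = a_0 + a_1 x + a_2 x^2, the coefficients solve the normal equations G · a = b where
  G_{ij} = <φ_i, φ_j> and b_i = <f, φ_i>, with φ_0 = 1, φ_1 = x, φ_2 = x^2.
G =
  [2, 0, 2/3]
  [0, 2/3, 0]
  [2/3, 0, 2/5],
b = (18/5, 2/15, 22/21).
Solving gives a_0 = 73/35, a_1 = 1/5, a_2 = -6/7, so
  g(x) = -6*x^2/7 + x/5 + 73/35.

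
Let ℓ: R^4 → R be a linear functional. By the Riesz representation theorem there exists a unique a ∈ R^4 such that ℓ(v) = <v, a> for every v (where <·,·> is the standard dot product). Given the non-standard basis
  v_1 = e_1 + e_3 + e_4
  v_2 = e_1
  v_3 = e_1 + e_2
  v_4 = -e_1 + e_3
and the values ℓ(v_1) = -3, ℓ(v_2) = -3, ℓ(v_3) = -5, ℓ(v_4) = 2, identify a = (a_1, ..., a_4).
a = (-3, -2, -1, 1)

Write a = (a_1, ..., a_4) in the standard basis. For each basis vector v_i, ℓ(v_i) = <v_i, a> is a linear equation in the a_j's. Collect the n equations into a matrix system V a = ℓ, where row i of V is v_i (expressed in the standard basis). Since V is invertible (lower-triangular with 1s on the diagonal, up to permutation), solve by back-substitution:
  V =
[[1, 0, 1, 1],
 [1, 0, 0, 0],
 [1, 1, 0, 0],
 [-1, 0, 1, 0]]
  V a = (-3, -3, -5, 2)
Solving gives a = (-3, -2, -1, 1).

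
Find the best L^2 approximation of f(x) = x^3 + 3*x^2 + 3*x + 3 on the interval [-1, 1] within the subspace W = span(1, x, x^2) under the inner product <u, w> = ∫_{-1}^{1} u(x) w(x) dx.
g(x) = 3*x^2 + 18*x/5 + 3

The best approximation g ∈ W is the orthogonal projection of f onto W. Writing g = a_0 + a_1 x + a_2 x^2, the coefficients solve the normal equations G · a = b where
  G_{ij} = <φ_i, φ_j> and b_i = <f, φ_i>, with φ_0 = 1, φ_1 = x, φ_2 = x^2.
G =
  [2, 0, 2/3]
  [0, 2/3, 0]
  [2/3, 0, 2/5],
b = (8, 12/5, 16/5).
Solving gives a_0 = 3, a_1 = 18/5, a_2 = 3, so
  g(x) = 3*x^2 + 18*x/5 + 3.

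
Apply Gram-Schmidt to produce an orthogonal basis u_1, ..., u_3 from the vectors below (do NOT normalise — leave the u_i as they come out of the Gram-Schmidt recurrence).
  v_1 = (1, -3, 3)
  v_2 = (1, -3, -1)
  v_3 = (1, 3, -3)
Orthogonal basis:
  u_1 = (1, -3, 3)
  u_2 = (12/19, -36/19, -40/19)
  u_3 = (9/5, 3/5, 0)

Apply the Gram-Schmidt recurrence
  u_1 = v_1
  u_i = v_i − Σ_{j<i} ((v_i · u_j) / (u_j · u_j)) · u_j.

Step by step this gives:
  u_1 = (1, -3, 3)
  u_2 = (12/19, -36/19, -40/19)
  u_3 = (9/5, 3/5, 0)

Orthogonality check:
  u_2 · u_1 = 0 (should be 0)
  u_3 · u_1 = 0 (should be 0)
  u_3 · u_2 = 0 (should be 0)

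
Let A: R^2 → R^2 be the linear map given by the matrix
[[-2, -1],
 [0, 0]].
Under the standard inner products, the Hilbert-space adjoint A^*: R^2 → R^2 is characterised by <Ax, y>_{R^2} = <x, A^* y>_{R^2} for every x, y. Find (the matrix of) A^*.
A^* = A^T =
[[-2, 0],
 [-1, 0]]

For real matrices with standard dot products, the defining identity <Ax, y> = <x, A^* y> gives (Ax)^T y = x^T (A^*) y, i.e. x^T A^T y = x^T (A^*) y. Since this holds for all x, y, we must have A^* = A^T. Therefore
A^* =
[[-2, 0],
 [-1, 0]].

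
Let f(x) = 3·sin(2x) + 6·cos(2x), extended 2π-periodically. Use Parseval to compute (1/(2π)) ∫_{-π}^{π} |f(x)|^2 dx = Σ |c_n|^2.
Σ |c_n|^2 = 45/2

Expand |f|^2 and use orthogonality of {sin(nx), cos(mx)} on [-π, π]:
  ∫_{-π}^{π} sin(nx)^2 dx = π, ∫ cos(mx)^2 dx = π, and cross terms integrate to 0.
So ∫_{-π}^{π} f(x)^2 dx = 3^2 · π + 6^2 · π = (9 + 36)π.
Divide by 2π: (9 + 36)/2 = 45/2.
By Parseval, this equals Σ |c_n|^2.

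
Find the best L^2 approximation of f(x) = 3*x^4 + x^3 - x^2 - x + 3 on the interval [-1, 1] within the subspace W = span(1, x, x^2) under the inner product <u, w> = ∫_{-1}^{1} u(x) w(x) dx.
g(x) = 11*x^2/7 - 2*x/5 + 96/35

The best approximation g ∈ W is the orthogonal projection of f onto W. Writing g = a_0 + a_1 x + a_2 x^2, the coefficients solve the normal equations G · a = b where
  G_{ij} = <φ_i, φ_j> and b_i = <f, φ_i>, with φ_0 = 1, φ_1 = x, φ_2 = x^2.
G =
  [2, 0, 2/3]
  [0, 2/3, 0]
  [2/3, 0, 2/5],
b = (98/15, -4/15, 86/35).
Solving gives a_0 = 96/35, a_1 = -2/5, a_2 = 11/7, so
  g(x) = 11*x^2/7 - 2*x/5 + 96/35.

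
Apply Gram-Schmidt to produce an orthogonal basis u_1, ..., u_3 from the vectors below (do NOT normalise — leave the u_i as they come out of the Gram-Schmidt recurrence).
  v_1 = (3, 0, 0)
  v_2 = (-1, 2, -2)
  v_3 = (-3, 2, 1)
Orthogonal basis:
  u_1 = (3, 0, 0)
  u_2 = (0, 2, -2)
  u_3 = (0, 3/2, 3/2)

Apply the Gram-Schmidt recurrence
  u_1 = v_1
  u_i = v_i − Σ_{j<i} ((v_i · u_j) / (u_j · u_j)) · u_j.

Step by step this gives:
  u_1 = (3, 0, 0)
  u_2 = (0, 2, -2)
  u_3 = (0, 3/2, 3/2)

Orthogonality check:
  u_2 · u_1 = 0 (should be 0)
  u_3 · u_1 = 0 (should be 0)
  u_3 · u_2 = 0 (should be 0)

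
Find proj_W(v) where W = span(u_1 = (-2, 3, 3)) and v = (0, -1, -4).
proj_W(v) = (15/11, -45/22, -45/22)

Set up U = [u_1 | ... | u_1] ∈ R^(3×1). The projector onto W = col(U) is P = U (U^T U)^(-1) U^T.
Compute U^T U =
  [22],
and U^T v = (-15).
Solve U^T U · c = U^T v for the coefficients: c = (-15/22). The projection is proj_W(v) = U c.
Check: (v - proj_W(v)) · u_1 = 0  (should be 0).
Result: proj_W(v) = (15/11, -45/22, -45/22).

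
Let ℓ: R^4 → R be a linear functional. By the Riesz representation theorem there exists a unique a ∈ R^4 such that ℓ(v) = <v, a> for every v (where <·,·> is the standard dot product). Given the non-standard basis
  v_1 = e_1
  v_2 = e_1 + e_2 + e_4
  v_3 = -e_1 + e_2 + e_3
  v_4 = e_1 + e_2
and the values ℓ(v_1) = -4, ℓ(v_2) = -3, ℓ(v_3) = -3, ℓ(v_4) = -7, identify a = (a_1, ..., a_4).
a = (-4, -3, -4, 4)

Write a = (a_1, ..., a_4) in the standard basis. For each basis vector v_i, ℓ(v_i) = <v_i, a> is a linear equation in the a_j's. Collect the n equations into a matrix system V a = ℓ, where row i of V is v_i (expressed in the standard basis). Since V is invertible (lower-triangular with 1s on the diagonal, up to permutation), solve by back-substitution:
  V =
[[1, 0, 0, 0],
 [1, 1, 0, 1],
 [-1, 1, 1, 0],
 [1, 1, 0, 0]]
  V a = (-4, -3, -3, -7)
Solving gives a = (-4, -3, -4, 4).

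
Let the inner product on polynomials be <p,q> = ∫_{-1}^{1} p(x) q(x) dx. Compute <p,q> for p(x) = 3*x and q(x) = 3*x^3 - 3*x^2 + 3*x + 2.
<p,q> = 48/5

Expand the product: p(x)·q(x) = 9*x^4 - 9*x^3 + 9*x^2 + 6*x.
∫_{-1}^{1} of each monomial x^k gives [2/(k+1) if k even, 0 if k odd]. Integrating term-by-term (or equivalently evaluating the antiderivative F(x) = 9*x^5/5 - 9*x^4/4 + 3*x^3 + 3*x^2 at the endpoints):
  F(1) − F(−1) = 111/20 − (-81/20) = 48/5.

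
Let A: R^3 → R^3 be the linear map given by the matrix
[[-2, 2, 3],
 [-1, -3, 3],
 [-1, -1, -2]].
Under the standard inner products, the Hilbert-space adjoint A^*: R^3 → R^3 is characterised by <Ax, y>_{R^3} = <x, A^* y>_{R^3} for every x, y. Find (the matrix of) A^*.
A^* = A^T =
[[-2, -1, -1],
 [2, -3, -1],
 [3, 3, -2]]

For real matrices with standard dot products, the defining identity <Ax, y> = <x, A^* y> gives (Ax)^T y = x^T (A^*) y, i.e. x^T A^T y = x^T (A^*) y. Since this holds for all x, y, we must have A^* = A^T. Therefore
A^* =
[[-2, -1, -1],
 [2, -3, -1],
 [3, 3, -2]].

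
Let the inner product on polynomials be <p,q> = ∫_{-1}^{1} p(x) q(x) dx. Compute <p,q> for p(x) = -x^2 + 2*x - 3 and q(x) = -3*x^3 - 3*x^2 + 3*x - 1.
<p,q> = 232/15

Expand the product: p(x)·q(x) = 3*x^5 - 3*x^4 + 16*x^2 - 11*x + 3.
∫_{-1}^{1} of each monomial x^k gives [2/(k+1) if k even, 0 if k odd]. Integrating term-by-term (or equivalently evaluating the antiderivative F(x) = x^6/2 - 3*x^5/5 + 16*x^3/3 - 11*x^2/2 + 3*x at the endpoints):
  F(1) − F(−1) = 41/15 − (-191/15) = 232/15.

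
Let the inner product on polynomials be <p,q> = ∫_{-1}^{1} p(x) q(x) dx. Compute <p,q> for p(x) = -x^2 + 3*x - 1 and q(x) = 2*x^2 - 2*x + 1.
<p,q> = -44/5

Expand the product: p(x)·q(x) = -2*x^4 + 8*x^3 - 9*x^2 + 5*x - 1.
∫_{-1}^{1} of each monomial x^k gives [2/(k+1) if k even, 0 if k odd]. Integrating term-by-term (or equivalently evaluating the antiderivative F(x) = -2*x^5/5 + 2*x^4 - 3*x^3 + 5*x^2/2 - x at the endpoints):
  F(1) − F(−1) = 1/10 − (89/10) = -44/5.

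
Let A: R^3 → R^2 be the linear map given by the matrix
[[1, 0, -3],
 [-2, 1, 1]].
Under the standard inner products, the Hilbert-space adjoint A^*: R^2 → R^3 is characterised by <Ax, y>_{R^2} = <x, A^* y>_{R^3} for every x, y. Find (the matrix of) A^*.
A^* = A^T =
[[1, -2],
 [0, 1],
 [-3, 1]]

For real matrices with standard dot products, the defining identity <Ax, y> = <x, A^* y> gives (Ax)^T y = x^T (A^*) y, i.e. x^T A^T y = x^T (A^*) y. Since this holds for all x, y, we must have A^* = A^T. Therefore
A^* =
[[1, -2],
 [0, 1],
 [-3, 1]].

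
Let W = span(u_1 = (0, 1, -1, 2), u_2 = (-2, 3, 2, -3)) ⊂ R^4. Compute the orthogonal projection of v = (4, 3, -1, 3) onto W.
proj_W(v) = (20/131, 180/131, -230/131, 450/131)

Set up U = [u_1 | ... | u_2] ∈ R^(4×2). The projector onto W = col(U) is P = U (U^T U)^(-1) U^T.
Compute U^T U =
  [6, -5]
  [-5, 26],
and U^T v = (10, -10).
Solve U^T U · c = U^T v for the coefficients: c = (210/131, -10/131). The projection is proj_W(v) = U c.
Check: (v - proj_W(v)) · u_1 = 0  (should be 0).
Check: (v - proj_W(v)) · u_2 = 0  (should be 0).
Result: proj_W(v) = (20/131, 180/131, -230/131, 450/131).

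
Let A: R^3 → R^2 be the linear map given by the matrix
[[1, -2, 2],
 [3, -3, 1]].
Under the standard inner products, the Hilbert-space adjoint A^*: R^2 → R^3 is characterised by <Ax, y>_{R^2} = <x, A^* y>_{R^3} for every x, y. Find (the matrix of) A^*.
A^* = A^T =
[[1, 3],
 [-2, -3],
 [2, 1]]

For real matrices with standard dot products, the defining identity <Ax, y> = <x, A^* y> gives (Ax)^T y = x^T (A^*) y, i.e. x^T A^T y = x^T (A^*) y. Since this holds for all x, y, we must have A^* = A^T. Therefore
A^* =
[[1, 3],
 [-2, -3],
 [2, 1]].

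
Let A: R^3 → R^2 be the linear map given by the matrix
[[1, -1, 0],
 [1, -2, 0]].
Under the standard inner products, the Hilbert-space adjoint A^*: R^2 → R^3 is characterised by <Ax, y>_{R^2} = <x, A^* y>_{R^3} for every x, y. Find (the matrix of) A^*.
A^* = A^T =
[[1, 1],
 [-1, -2],
 [0, 0]]

For real matrices with standard dot products, the defining identity <Ax, y> = <x, A^* y> gives (Ax)^T y = x^T (A^*) y, i.e. x^T A^T y = x^T (A^*) y. Since this holds for all x, y, we must have A^* = A^T. Therefore
A^* =
[[1, 1],
 [-1, -2],
 [0, 0]].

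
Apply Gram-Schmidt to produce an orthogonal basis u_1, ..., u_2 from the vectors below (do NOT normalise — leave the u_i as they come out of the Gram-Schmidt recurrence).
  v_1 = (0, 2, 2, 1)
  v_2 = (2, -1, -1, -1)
Orthogonal basis:
  u_1 = (0, 2, 2, 1)
  u_2 = (2, 1/9, 1/9, -4/9)

Apply the Gram-Schmidt recurrence
  u_1 = v_1
  u_i = v_i − Σ_{j<i} ((v_i · u_j) / (u_j · u_j)) · u_j.

Step by step this gives:
  u_1 = (0, 2, 2, 1)
  u_2 = (2, 1/9, 1/9, -4/9)

Orthogonality check:
  u_2 · u_1 = 0 (should be 0)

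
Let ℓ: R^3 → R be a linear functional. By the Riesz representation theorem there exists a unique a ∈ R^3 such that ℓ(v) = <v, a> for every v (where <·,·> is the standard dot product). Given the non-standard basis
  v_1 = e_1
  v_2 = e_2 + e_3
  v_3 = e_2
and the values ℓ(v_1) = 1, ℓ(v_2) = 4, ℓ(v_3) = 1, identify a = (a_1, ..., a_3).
a = (1, 1, 3)

Write a = (a_1, ..., a_3) in the standard basis. For each basis vector v_i, ℓ(v_i) = <v_i, a> is a linear equation in the a_j's. Collect the n equations into a matrix system V a = ℓ, where row i of V is v_i (expressed in the standard basis). Since V is invertible (lower-triangular with 1s on the diagonal, up to permutation), solve by back-substitution:
  V =
[[1, 0, 0],
 [0, 1, 1],
 [0, 1, 0]]
  V a = (1, 4, 1)
Solving gives a = (1, 1, 3).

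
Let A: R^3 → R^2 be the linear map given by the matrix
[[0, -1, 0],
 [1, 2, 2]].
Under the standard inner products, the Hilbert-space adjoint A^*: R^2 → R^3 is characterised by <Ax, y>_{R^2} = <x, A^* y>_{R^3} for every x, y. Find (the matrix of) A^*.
A^* = A^T =
[[0, 1],
 [-1, 2],
 [0, 2]]

For real matrices with standard dot products, the defining identity <Ax, y> = <x, A^* y> gives (Ax)^T y = x^T (A^*) y, i.e. x^T A^T y = x^T (A^*) y. Since this holds for all x, y, we must have A^* = A^T. Therefore
A^* =
[[0, 1],
 [-1, 2],
 [0, 2]].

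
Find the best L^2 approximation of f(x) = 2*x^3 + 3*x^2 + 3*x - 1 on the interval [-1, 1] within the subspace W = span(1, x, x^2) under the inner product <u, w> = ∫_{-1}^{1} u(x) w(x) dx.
g(x) = 3*x^2 + 21*x/5 - 1

The best approximation g ∈ W is the orthogonal projection of f onto W. Writing g = a_0 + a_1 x + a_2 x^2, the coefficients solve the normal equations G · a = b where
  G_{ij} = <φ_i, φ_j> and b_i = <f, φ_i>, with φ_0 = 1, φ_1 = x, φ_2 = x^2.
G =
  [2, 0, 2/3]
  [0, 2/3, 0]
  [2/3, 0, 2/5],
b = (0, 14/5, 8/15).
Solving gives a_0 = -1, a_1 = 21/5, a_2 = 3, so
  g(x) = 3*x^2 + 21*x/5 - 1.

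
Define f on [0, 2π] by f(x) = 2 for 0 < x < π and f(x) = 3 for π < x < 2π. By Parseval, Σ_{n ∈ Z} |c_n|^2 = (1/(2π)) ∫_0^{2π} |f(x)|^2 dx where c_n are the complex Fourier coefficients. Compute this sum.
Σ |c_n|^2 = 13/2

Parseval equates the L^2 energy of f (normalised by 1/(2π)) with the ℓ^2 sum of its Fourier coefficients: (1/(2π)) ∫_0^{2π} |f|^2 = Σ |c_n|^2.
Compute the left side: (1/(2π)) [∫_0^π 2^2 dx + ∫_π^{2π} 3^2 dx] = (1/(2π)) · (4π + 9π) = (4 + 9)/2 = 13/2.
So Σ_{n ∈ Z} |c_n|^2 = 13/2.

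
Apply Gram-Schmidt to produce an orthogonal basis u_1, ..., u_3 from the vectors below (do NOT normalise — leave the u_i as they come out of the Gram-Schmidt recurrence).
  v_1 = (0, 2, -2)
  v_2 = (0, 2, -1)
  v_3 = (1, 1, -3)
Orthogonal basis:
  u_1 = (0, 2, -2)
  u_2 = (0, 1/2, 1/2)
  u_3 = (1, 0, 0)

Apply the Gram-Schmidt recurrence
  u_1 = v_1
  u_i = v_i − Σ_{j<i} ((v_i · u_j) / (u_j · u_j)) · u_j.

Step by step this gives:
  u_1 = (0, 2, -2)
  u_2 = (0, 1/2, 1/2)
  u_3 = (1, 0, 0)

Orthogonality check:
  u_2 · u_1 = 0 (should be 0)
  u_3 · u_1 = 0 (should be 0)
  u_3 · u_2 = 0 (should be 0)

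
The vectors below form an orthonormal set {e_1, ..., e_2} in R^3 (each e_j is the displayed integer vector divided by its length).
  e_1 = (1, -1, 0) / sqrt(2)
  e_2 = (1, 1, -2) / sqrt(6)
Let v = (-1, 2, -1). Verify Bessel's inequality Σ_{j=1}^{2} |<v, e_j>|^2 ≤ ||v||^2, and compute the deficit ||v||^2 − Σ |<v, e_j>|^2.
Σ |<v, e_j>|^2 = 6; ||v||^2 = 6; deficit = 0

Write each e_j = u_j / sqrt(<u_j, u_j>) where u_j is the displayed integer vector. Then <v, e_j> = <v, u_j> / sqrt(<u_j, u_j>), so |<v, e_j>|^2 = <v, u_j>^2 / <u_j, u_j>.
Coefficients: <v, e_1> = -3/sqrt(2), <v, e_2> = 3/sqrt(6).
Square and sum: Σ |<v, e_j>|^2 = 6.
Compute ||v||^2 = v·v = 6.
Deficit = 6 − 6 = 0 ≥ 0, confirming Bessel's inequality. (The deficit equals ||v − Σ <v,e_j> e_j||^2, the squared distance from v to span{e_j}.)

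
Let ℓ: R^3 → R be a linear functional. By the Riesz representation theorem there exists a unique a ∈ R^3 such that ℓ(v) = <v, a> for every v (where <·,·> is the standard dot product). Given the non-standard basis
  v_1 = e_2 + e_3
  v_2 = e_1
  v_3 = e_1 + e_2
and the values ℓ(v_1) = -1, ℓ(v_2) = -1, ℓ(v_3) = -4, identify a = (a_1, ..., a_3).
a = (-1, -3, 2)

Write a = (a_1, ..., a_3) in the standard basis. For each basis vector v_i, ℓ(v_i) = <v_i, a> is a linear equation in the a_j's. Collect the n equations into a matrix system V a = ℓ, where row i of V is v_i (expressed in the standard basis). Since V is invertible (lower-triangular with 1s on the diagonal, up to permutation), solve by back-substitution:
  V =
[[0, 1, 1],
 [1, 0, 0],
 [1, 1, 0]]
  V a = (-1, -1, -4)
Solving gives a = (-1, -3, 2).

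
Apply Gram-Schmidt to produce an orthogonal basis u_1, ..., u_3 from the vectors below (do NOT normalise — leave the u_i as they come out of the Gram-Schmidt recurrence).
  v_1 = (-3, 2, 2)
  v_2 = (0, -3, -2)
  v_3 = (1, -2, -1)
Orthogonal basis:
  u_1 = (-3, 2, 2)
  u_2 = (-30/17, -31/17, -14/17)
  u_3 = (10/121, -30/121, 45/121)

Apply the Gram-Schmidt recurrence
  u_1 = v_1
  u_i = v_i − Σ_{j<i} ((v_i · u_j) / (u_j · u_j)) · u_j.

Step by step this gives:
  u_1 = (-3, 2, 2)
  u_2 = (-30/17, -31/17, -14/17)
  u_3 = (10/121, -30/121, 45/121)

Orthogonality check:
  u_2 · u_1 = 0 (should be 0)
  u_3 · u_1 = 0 (should be 0)
  u_3 · u_2 = 0 (should be 0)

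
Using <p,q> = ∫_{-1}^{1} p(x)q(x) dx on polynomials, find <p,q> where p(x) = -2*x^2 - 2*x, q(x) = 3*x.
<p,q> = -4

Expand the product: p(x)·q(x) = -6*x^3 - 6*x^2.
∫_{-1}^{1} of each monomial x^k gives [2/(k+1) if k even, 0 if k odd]. Integrating term-by-term (or equivalently evaluating the antiderivative F(x) = -3*x^4/2 - 2*x^3 at the endpoints):
  F(1) − F(−1) = -7/2 − (1/2) = -4.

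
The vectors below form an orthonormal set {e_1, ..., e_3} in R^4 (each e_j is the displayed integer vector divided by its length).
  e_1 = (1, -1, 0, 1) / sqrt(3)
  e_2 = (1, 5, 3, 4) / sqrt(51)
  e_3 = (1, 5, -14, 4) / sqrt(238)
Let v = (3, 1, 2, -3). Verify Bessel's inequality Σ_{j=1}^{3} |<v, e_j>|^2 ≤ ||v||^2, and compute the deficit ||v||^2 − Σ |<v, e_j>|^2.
Σ |<v, e_j>|^2 = 33/7; ||v||^2 = 23; deficit = 128/7

Write each e_j = u_j / sqrt(<u_j, u_j>) where u_j is the displayed integer vector. Then <v, e_j> = <v, u_j> / sqrt(<u_j, u_j>), so |<v, e_j>|^2 = <v, u_j>^2 / <u_j, u_j>.
Coefficients: <v, e_1> = -1/sqrt(3), <v, e_2> = 2/sqrt(51), <v, e_3> = -32/sqrt(238).
Square and sum: Σ |<v, e_j>|^2 = 33/7.
Compute ||v||^2 = v·v = 23.
Deficit = 23 − 33/7 = 128/7 ≥ 0, confirming Bessel's inequality. (The deficit equals ||v − Σ <v,e_j> e_j||^2, the squared distance from v to span{e_j}.)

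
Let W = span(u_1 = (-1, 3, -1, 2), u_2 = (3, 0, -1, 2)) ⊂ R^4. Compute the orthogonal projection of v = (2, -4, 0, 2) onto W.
proj_W(v) = (335/103, -240/103, -5/103, 10/103)

Set up U = [u_1 | ... | u_2] ∈ R^(4×2). The projector onto W = col(U) is P = U (U^T U)^(-1) U^T.
Compute U^T U =
  [15, 2]
  [2, 14],
and U^T v = (-10, 10).
Solve U^T U · c = U^T v for the coefficients: c = (-80/103, 85/103). The projection is proj_W(v) = U c.
Check: (v - proj_W(v)) · u_1 = 0  (should be 0).
Check: (v - proj_W(v)) · u_2 = 0  (should be 0).
Result: proj_W(v) = (335/103, -240/103, -5/103, 10/103).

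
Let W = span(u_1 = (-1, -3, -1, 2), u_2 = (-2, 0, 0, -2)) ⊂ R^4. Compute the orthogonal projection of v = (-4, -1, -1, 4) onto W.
proj_W(v) = (-48/29, -96/29, -32/29, 48/29)

Set up U = [u_1 | ... | u_2] ∈ R^(4×2). The projector onto W = col(U) is P = U (U^T U)^(-1) U^T.
Compute U^T U =
  [15, -2]
  [-2, 8],
and U^T v = (16, 0).
Solve U^T U · c = U^T v for the coefficients: c = (32/29, 8/29). The projection is proj_W(v) = U c.
Check: (v - proj_W(v)) · u_1 = 0  (should be 0).
Check: (v - proj_W(v)) · u_2 = 0  (should be 0).
Result: proj_W(v) = (-48/29, -96/29, -32/29, 48/29).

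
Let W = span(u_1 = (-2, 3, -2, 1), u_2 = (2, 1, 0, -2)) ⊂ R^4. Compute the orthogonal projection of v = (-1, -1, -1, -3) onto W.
proj_W(v) = (38/51, 7/51, 2/17, -35/51)

Set up U = [u_1 | ... | u_2] ∈ R^(4×2). The projector onto W = col(U) is P = U (U^T U)^(-1) U^T.
Compute U^T U =
  [18, -3]
  [-3, 9],
and U^T v = (-2, 3).
Solve U^T U · c = U^T v for the coefficients: c = (-1/17, 16/51). The projection is proj_W(v) = U c.
Check: (v - proj_W(v)) · u_1 = 0  (should be 0).
Check: (v - proj_W(v)) · u_2 = 0  (should be 0).
Result: proj_W(v) = (38/51, 7/51, 2/17, -35/51).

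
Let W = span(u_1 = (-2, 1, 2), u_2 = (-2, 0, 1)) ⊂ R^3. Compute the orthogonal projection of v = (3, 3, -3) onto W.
proj_W(v) = (4, 1, -1)

Set up U = [u_1 | ... | u_2] ∈ R^(3×2). The projector onto W = col(U) is P = U (U^T U)^(-1) U^T.
Compute U^T U =
  [9, 6]
  [6, 5],
and U^T v = (-9, -9).
Solve U^T U · c = U^T v for the coefficients: c = (1, -3). The projection is proj_W(v) = U c.
Check: (v - proj_W(v)) · u_1 = 0  (should be 0).
Check: (v - proj_W(v)) · u_2 = 0  (should be 0).
Result: proj_W(v) = (4, 1, -1).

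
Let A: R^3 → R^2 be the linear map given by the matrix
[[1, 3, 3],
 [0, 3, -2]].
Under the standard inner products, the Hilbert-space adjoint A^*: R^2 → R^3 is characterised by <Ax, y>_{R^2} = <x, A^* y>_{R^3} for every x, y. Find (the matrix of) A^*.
A^* = A^T =
[[1, 0],
 [3, 3],
 [3, -2]]

For real matrices with standard dot products, the defining identity <Ax, y> = <x, A^* y> gives (Ax)^T y = x^T (A^*) y, i.e. x^T A^T y = x^T (A^*) y. Since this holds for all x, y, we must have A^* = A^T. Therefore
A^* =
[[1, 0],
 [3, 3],
 [3, -2]].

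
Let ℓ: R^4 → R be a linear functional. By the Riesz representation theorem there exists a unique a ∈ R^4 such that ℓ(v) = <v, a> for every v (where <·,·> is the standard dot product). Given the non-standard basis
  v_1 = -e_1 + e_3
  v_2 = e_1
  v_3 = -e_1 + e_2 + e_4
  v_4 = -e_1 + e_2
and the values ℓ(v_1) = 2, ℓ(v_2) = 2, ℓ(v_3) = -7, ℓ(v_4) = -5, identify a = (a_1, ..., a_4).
a = (2, -3, 4, -2)

Write a = (a_1, ..., a_4) in the standard basis. For each basis vector v_i, ℓ(v_i) = <v_i, a> is a linear equation in the a_j's. Collect the n equations into a matrix system V a = ℓ, where row i of V is v_i (expressed in the standard basis). Since V is invertible (lower-triangular with 1s on the diagonal, up to permutation), solve by back-substitution:
  V =
[[-1, 0, 1, 0],
 [1, 0, 0, 0],
 [-1, 1, 0, 1],
 [-1, 1, 0, 0]]
  V a = (2, 2, -7, -5)
Solving gives a = (2, -3, 4, -2).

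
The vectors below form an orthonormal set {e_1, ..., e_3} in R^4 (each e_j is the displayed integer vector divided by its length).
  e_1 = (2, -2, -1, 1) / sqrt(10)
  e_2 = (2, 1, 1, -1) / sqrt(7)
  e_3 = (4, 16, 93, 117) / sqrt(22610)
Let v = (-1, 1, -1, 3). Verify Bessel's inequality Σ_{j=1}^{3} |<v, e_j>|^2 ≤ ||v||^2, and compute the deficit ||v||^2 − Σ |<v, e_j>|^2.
Σ |<v, e_j>|^2 = 2195/323; ||v||^2 = 12; deficit = 1681/323

Write each e_j = u_j / sqrt(<u_j, u_j>) where u_j is the displayed integer vector. Then <v, e_j> = <v, u_j> / sqrt(<u_j, u_j>), so |<v, e_j>|^2 = <v, u_j>^2 / <u_j, u_j>.
Coefficients: <v, e_1> = 0/sqrt(10), <v, e_2> = -5/sqrt(7), <v, e_3> = 270/sqrt(22610).
Square and sum: Σ |<v, e_j>|^2 = 2195/323.
Compute ||v||^2 = v·v = 12.
Deficit = 12 − 2195/323 = 1681/323 ≥ 0, confirming Bessel's inequality. (The deficit equals ||v − Σ <v,e_j> e_j||^2, the squared distance from v to span{e_j}.)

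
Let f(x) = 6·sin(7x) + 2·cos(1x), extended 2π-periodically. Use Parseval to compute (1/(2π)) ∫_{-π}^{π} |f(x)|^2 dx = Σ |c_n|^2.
Σ |c_n|^2 = 20

Expand |f|^2 and use orthogonality of {sin(nx), cos(mx)} on [-π, π]:
  ∫_{-π}^{π} sin(nx)^2 dx = π, ∫ cos(mx)^2 dx = π, and cross terms integrate to 0.
So ∫_{-π}^{π} f(x)^2 dx = 6^2 · π + 2^2 · π = (36 + 4)π.
Divide by 2π: (36 + 4)/2 = 20.
By Parseval, this equals Σ |c_n|^2.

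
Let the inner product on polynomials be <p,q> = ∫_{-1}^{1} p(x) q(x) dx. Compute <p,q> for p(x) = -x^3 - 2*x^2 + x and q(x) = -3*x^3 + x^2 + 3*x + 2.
<p,q> = -316/105

Expand the product: p(x)·q(x) = 3*x^6 + 5*x^5 - 8*x^4 - 7*x^3 - x^2 + 2*x.
∫_{-1}^{1} of each monomial x^k gives [2/(k+1) if k even, 0 if k odd]. Integrating term-by-term (or equivalently evaluating the antiderivative F(x) = 3*x^7/7 + 5*x^6/6 - 8*x^5/5 - 7*x^4/4 - x^3/3 + x^2 at the endpoints):
  F(1) − F(−1) = -199/140 − (667/420) = -316/105.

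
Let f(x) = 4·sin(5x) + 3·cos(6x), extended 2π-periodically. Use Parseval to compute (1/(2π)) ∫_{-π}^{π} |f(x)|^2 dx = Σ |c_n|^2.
Σ |c_n|^2 = 25/2

Expand |f|^2 and use orthogonality of {sin(nx), cos(mx)} on [-π, π]:
  ∫_{-π}^{π} sin(nx)^2 dx = π, ∫ cos(mx)^2 dx = π, and cross terms integrate to 0.
So ∫_{-π}^{π} f(x)^2 dx = 4^2 · π + 3^2 · π = (16 + 9)π.
Divide by 2π: (16 + 9)/2 = 25/2.
By Parseval, this equals Σ |c_n|^2.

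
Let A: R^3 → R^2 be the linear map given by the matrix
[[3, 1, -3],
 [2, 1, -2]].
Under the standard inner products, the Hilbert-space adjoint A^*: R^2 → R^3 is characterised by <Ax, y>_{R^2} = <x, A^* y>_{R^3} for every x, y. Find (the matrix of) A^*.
A^* = A^T =
[[3, 2],
 [1, 1],
 [-3, -2]]

For real matrices with standard dot products, the defining identity <Ax, y> = <x, A^* y> gives (Ax)^T y = x^T (A^*) y, i.e. x^T A^T y = x^T (A^*) y. Since this holds for all x, y, we must have A^* = A^T. Therefore
A^* =
[[3, 2],
 [1, 1],
 [-3, -2]].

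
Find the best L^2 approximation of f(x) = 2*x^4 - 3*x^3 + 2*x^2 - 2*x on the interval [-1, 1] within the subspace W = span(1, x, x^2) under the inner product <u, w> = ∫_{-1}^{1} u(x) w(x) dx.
g(x) = 26*x^2/7 - 19*x/5 - 6/35

The best approximation g ∈ W is the orthogonal projection of f onto W. Writing g = a_0 + a_1 x + a_2 x^2, the coefficients solve the normal equations G · a = b where
  G_{ij} = <φ_i, φ_j> and b_i = <f, φ_i>, with φ_0 = 1, φ_1 = x, φ_2 = x^2.
G =
  [2, 0, 2/3]
  [0, 2/3, 0]
  [2/3, 0, 2/5],
b = (32/15, -38/15, 48/35).
Solving gives a_0 = -6/35, a_1 = -19/5, a_2 = 26/7, so
  g(x) = 26*x^2/7 - 19*x/5 - 6/35.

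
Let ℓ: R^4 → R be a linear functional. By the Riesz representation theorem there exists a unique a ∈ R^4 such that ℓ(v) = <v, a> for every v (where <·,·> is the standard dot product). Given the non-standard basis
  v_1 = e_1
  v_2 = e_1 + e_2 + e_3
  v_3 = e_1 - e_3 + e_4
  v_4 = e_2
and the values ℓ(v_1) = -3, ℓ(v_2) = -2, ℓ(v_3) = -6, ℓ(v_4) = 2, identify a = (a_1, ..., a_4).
a = (-3, 2, -1, -4)

Write a = (a_1, ..., a_4) in the standard basis. For each basis vector v_i, ℓ(v_i) = <v_i, a> is a linear equation in the a_j's. Collect the n equations into a matrix system V a = ℓ, where row i of V is v_i (expressed in the standard basis). Since V is invertible (lower-triangular with 1s on the diagonal, up to permutation), solve by back-substitution:
  V =
[[1, 0, 0, 0],
 [1, 1, 1, 0],
 [1, 0, -1, 1],
 [0, 1, 0, 0]]
  V a = (-3, -2, -6, 2)
Solving gives a = (-3, 2, -1, -4).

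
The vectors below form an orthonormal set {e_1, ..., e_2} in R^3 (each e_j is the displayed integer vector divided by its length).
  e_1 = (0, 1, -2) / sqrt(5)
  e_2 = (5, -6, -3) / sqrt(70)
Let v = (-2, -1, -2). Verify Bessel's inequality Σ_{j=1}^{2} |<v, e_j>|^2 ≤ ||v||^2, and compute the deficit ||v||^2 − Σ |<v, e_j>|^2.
Σ |<v, e_j>|^2 = 13/7; ||v||^2 = 9; deficit = 50/7

Write each e_j = u_j / sqrt(<u_j, u_j>) where u_j is the displayed integer vector. Then <v, e_j> = <v, u_j> / sqrt(<u_j, u_j>), so |<v, e_j>|^2 = <v, u_j>^2 / <u_j, u_j>.
Coefficients: <v, e_1> = 3/sqrt(5), <v, e_2> = 2/sqrt(70).
Square and sum: Σ |<v, e_j>|^2 = 13/7.
Compute ||v||^2 = v·v = 9.
Deficit = 9 − 13/7 = 50/7 ≥ 0, confirming Bessel's inequality. (The deficit equals ||v − Σ <v,e_j> e_j||^2, the squared distance from v to span{e_j}.)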